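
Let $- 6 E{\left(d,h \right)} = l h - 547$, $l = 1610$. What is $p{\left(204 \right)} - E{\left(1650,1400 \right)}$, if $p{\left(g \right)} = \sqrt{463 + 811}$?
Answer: $\frac{751151}{2} + 7 \sqrt{26} \approx 3.7561 \cdot 10^{5}$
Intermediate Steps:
$p{\left(g \right)} = 7 \sqrt{26}$ ($p{\left(g \right)} = \sqrt{1274} = 7 \sqrt{26}$)
$E{\left(d,h \right)} = \frac{547}{6} - \frac{805 h}{3}$ ($E{\left(d,h \right)} = - \frac{1610 h - 547}{6} = - \frac{-547 + 1610 h}{6} = \frac{547}{6} - \frac{805 h}{3}$)
$p{\left(204 \right)} - E{\left(1650,1400 \right)} = 7 \sqrt{26} - \left(\frac{547}{6} - \frac{1127000}{3}\right) = 7 \sqrt{26} - - \frac{751151}{2} = 7 \sqrt{26} + \frac{751151}{2} = \frac{751151}{2} + 7 \sqrt{26}$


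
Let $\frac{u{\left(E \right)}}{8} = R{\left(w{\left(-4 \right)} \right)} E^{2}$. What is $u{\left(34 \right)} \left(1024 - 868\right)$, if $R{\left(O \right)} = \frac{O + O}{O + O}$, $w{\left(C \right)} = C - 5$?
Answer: $1442688$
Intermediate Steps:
$w{\left(C \right)} = -5 + C$ ($w{\left(C \right)} = C - 5 = -5 + C$)
$R{\left(O \right)} = 1$ ($R{\left(O \right)} = \frac{2 O}{2 O} = 2 O \frac{1}{2 O} = 1$)
$u{\left(E \right)} = 8 E^{2}$ ($u{\left(E \right)} = 8 \cdot 1 E^{2} = 8 E^{2}$)
$u{\left(34 \right)} \left(1024 - 868\right) = 8 \cdot 34^{2} \left(1024 - 868\right) = 8 \cdot 1156 \cdot 156 = 9248 \cdot 156 = 1442688$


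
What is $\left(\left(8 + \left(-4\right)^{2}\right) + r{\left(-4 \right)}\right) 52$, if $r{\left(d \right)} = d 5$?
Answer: $208$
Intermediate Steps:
$r{\left(d \right)} = 5 d$
$\left(\left(8 + \left(-4\right)^{2}\right) + r{\left(-4 \right)}\right) 52 = \left(\left(8 + \left(-4\right)^{2}\right) + 5 \left(-4\right)\right) 52 = \left(\left(8 + 16\right) - 20\right) 52 = \left(24 - 20\right) 52 = 4 \cdot 52 = 208$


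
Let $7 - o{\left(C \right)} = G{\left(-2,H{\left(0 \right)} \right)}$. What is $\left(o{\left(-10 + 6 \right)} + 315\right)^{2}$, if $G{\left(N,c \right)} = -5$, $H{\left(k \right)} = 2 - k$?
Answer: $106929$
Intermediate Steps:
$o{\left(C \right)} = 12$ ($o{\left(C \right)} = 7 - -5 = 7 + 5 = 12$)
$\left(o{\left(-10 + 6 \right)} + 315\right)^{2} = \left(12 + 315\right)^{2} = 327^{2} = 106929$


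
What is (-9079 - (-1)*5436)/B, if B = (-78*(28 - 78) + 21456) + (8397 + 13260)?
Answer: -3643/47013 ≈ -0.077489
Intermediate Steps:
B = 47013 (B = (-78*(-50) + 21456) + 21657 = (3900 + 21456) + 21657 = 25356 + 21657 = 47013)
(-9079 - (-1)*5436)/B = (-9079 - (-1)*5436)/47013 = (-9079 - 1*(-5436))*(1/47013) = (-9079 + 5436)*(1/47013) = -3643*1/47013 = -3643/47013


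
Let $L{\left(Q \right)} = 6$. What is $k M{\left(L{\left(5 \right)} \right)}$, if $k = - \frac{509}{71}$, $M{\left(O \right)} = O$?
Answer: $- \frac{3054}{71} \approx -43.014$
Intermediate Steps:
$k = - \frac{509}{71}$ ($k = \left(-509\right) \frac{1}{71} = - \frac{509}{71} \approx -7.169$)
$k M{\left(L{\left(5 \right)} \right)} = \left(- \frac{509}{71}\right) 6 = - \frac{3054}{71}$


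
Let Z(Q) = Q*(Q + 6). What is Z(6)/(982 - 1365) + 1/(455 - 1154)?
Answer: -50711/267717 ≈ -0.18942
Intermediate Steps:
Z(Q) = Q*(6 + Q)
Z(6)/(982 - 1365) + 1/(455 - 1154) = (6*(6 + 6))/(982 - 1365) + 1/(455 - 1154) = (6*12)/(-383) + 1/(-699) = 72*(-1/383) - 1/699 = -72/383 - 1/699 = -50711/267717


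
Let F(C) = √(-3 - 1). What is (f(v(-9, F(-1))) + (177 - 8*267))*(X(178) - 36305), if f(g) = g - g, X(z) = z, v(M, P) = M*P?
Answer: 70772793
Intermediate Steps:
F(C) = 2*I (F(C) = √(-4) = 2*I)
f(g) = 0
(f(v(-9, F(-1))) + (177 - 8*267))*(X(178) - 36305) = (0 + (177 - 8*267))*(178 - 36305) = (0 + (177 - 2136))*(-36127) = (0 - 1959)*(-36127) = -1959*(-36127) = 70772793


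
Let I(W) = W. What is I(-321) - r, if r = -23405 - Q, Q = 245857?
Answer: 268941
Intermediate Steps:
r = -269262 (r = -23405 - 1*245857 = -23405 - 245857 = -269262)
I(-321) - r = -321 - 1*(-269262) = -321 + 269262 = 268941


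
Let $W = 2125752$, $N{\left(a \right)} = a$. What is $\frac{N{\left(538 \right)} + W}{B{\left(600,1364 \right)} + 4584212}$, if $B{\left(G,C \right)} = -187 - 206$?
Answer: $\frac{2126290}{4583819} \approx 0.46387$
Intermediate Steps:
$B{\left(G,C \right)} = -393$ ($B{\left(G,C \right)} = -187 - 206 = -393$)
$\frac{N{\left(538 \right)} + W}{B{\left(600,1364 \right)} + 4584212} = \frac{538 + 2125752}{-393 + 4584212} = \frac{2126290}{4583819}$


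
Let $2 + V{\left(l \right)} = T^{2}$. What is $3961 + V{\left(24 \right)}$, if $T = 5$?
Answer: $3984$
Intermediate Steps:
$V{\left(l \right)} = 23$ ($V{\left(l \right)} = -2 + 5^{2} = -2 + 25 = 23$)
$3961 + V{\left(24 \right)} = 3961 + 23 = 3984$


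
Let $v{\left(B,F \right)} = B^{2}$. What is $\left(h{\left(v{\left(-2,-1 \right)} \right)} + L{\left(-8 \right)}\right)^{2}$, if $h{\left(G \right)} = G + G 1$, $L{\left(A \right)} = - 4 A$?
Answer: $1600$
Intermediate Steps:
$h{\left(G \right)} = 2 G$ ($h{\left(G \right)} = G + G = 2 G$)
$\left(h{\left(v{\left(-2,-1 \right)} \right)} + L{\left(-8 \right)}\right)^{2} = \left(2 \left(-2\right)^{2} - -32\right)^{2} = \left(2 \cdot 4 + 32\right)^{2} = \left(8 + 32\right)^{2} = 40^{2} = 1600$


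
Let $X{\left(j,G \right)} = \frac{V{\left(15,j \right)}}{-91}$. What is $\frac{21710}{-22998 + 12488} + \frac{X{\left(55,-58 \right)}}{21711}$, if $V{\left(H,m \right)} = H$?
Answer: $- \frac{1429754212}{692153917} \approx -2.0657$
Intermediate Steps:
$X{\left(j,G \right)} = - \frac{15}{91}$ ($X{\left(j,G \right)} = \frac{15}{-91} = 15 \left(- \frac{1}{91}\right) = - \frac{15}{91}$)
$\frac{21710}{-22998 + 12488} + \frac{X{\left(55,-58 \right)}}{21711} = \frac{21710}{-22998 + 12488} - \frac{15}{91 \cdot 21711} = \frac{21710}{-10510} - \frac{5}{658567} = 21710 \left(- \frac{1}{10510}\right) - \frac{5}{658567} = - \frac{2171}{1051} - \frac{5}{658567} = - \frac{1429754212}{692153917}$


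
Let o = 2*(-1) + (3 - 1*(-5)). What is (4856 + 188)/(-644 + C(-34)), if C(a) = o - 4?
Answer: -2522/321 ≈ -7.8567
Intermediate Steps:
o = 6 (o = -2 + (3 + 5) = -2 + 8 = 6)
C(a) = 2 (C(a) = 6 - 4 = 2)
(4856 + 188)/(-644 + C(-34)) = (4856 + 188)/(-644 + 2) = 5044/(-642) = 5044*(-1/642) = -2522/321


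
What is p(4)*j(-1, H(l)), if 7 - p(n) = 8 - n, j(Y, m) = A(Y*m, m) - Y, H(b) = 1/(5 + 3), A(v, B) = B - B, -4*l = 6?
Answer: 3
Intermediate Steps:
l = -3/2 (l = -¼*6 = -3/2 ≈ -1.5000)
A(v, B) = 0
H(b) = ⅛ (H(b) = 1/8 = ⅛)
j(Y, m) = -Y (j(Y, m) = 0 - Y = -Y)
p(n) = -1 + n (p(n) = 7 - (8 - n) = 7 + (-8 + n) = -1 + n)
p(4)*j(-1, H(l)) = (-1 + 4)*(-1*(-1)) = 3*1 = 3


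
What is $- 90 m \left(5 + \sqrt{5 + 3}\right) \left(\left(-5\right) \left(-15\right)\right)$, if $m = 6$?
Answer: $-202500 - 81000 \sqrt{2} \approx -3.1705 \cdot 10^{5}$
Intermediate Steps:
$- 90 m \left(5 + \sqrt{5 + 3}\right) \left(\left(-5\right) \left(-15\right)\right) = - 90 \cdot 6 \left(5 + \sqrt{5 + 3}\right) \left(\left(-5\right) \left(-15\right)\right) = - 90 \cdot 6 \left(5 + \sqrt{8}\right) 75 = - 90 \cdot 6 \left(5 + 2 \sqrt{2}\right) 75 = - 90 \left(30 + 12 \sqrt{2}\right) 75 = \left(-2700 - 1080 \sqrt{2}\right) 75 = -202500 - 81000 \sqrt{2}$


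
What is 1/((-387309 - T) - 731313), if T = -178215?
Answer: -1/940407 ≈ -1.0634e-6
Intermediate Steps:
1/((-387309 - T) - 731313) = 1/((-387309 - 1*(-178215)) - 731313) = 1/((-387309 + 178215) - 731313) = 1/(-209094 - 731313) = 1/(-940407) = -1/940407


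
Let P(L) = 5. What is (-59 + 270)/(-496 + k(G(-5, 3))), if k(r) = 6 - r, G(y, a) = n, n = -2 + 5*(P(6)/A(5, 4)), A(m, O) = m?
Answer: -211/493 ≈ -0.42799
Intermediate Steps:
n = 3 (n = -2 + 5*(5/5) = -2 + 5*(5*(⅕)) = -2 + 5*1 = -2 + 5 = 3)
G(y, a) = 3
(-59 + 270)/(-496 + k(G(-5, 3))) = (-59 + 270)/(-496 + (6 - 1*3)) = 211/(-496 + (6 - 3)) = 211/(-496 + 3) = 211/(-493) = 211*(-1/493) = -211/493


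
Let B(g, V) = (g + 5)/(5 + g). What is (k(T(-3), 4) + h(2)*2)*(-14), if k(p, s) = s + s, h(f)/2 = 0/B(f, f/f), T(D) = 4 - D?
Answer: -112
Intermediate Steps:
B(g, V) = 1 (B(g, V) = (5 + g)/(5 + g) = 1)
h(f) = 0 (h(f) = 2*(0/1) = 2*(0*1) = 2*0 = 0)
k(p, s) = 2*s
(k(T(-3), 4) + h(2)*2)*(-14) = (2*4 + 0*2)*(-14) = (8 + 0)*(-14) = 8*(-14) = -112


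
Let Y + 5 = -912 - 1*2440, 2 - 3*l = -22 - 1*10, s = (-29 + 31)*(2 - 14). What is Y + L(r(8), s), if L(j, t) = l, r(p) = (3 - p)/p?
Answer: -10037/3 ≈ -3345.7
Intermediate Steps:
r(p) = (3 - p)/p
s = -24 (s = 2*(-12) = -24)
l = 34/3 (l = ⅔ - (-22 - 1*10)/3 = ⅔ - (-22 - 10)/3 = ⅔ - ⅓*(-32) = ⅔ + 32/3 = 34/3 ≈ 11.333)
Y = -3357 (Y = -5 + (-912 - 1*2440) = -5 + (-912 - 2440) = -5 - 3352 = -3357)
L(j, t) = 34/3
Y + L(r(8), s) = -3357 + 34/3 = -10037/3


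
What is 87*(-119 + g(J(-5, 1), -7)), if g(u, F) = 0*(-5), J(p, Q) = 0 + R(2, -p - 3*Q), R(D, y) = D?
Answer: -10353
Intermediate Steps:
J(p, Q) = 2 (J(p, Q) = 0 + 2 = 2)
g(u, F) = 0
87*(-119 + g(J(-5, 1), -7)) = 87*(-119 + 0) = 87*(-119) = -10353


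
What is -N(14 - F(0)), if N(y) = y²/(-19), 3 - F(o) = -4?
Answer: 49/19 ≈ 2.5789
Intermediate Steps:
F(o) = 7 (F(o) = 3 - 1*(-4) = 3 + 4 = 7)
N(y) = -y²/19 (N(y) = y²*(-1/19) = -y²/19)
-N(14 - F(0)) = -(-1)*(14 - 1*7)²/19 = -(-1)*(14 - 7)²/19 = -(-1)*7²/19 = -(-1)*49/19 = -1*(-49/19) = 49/19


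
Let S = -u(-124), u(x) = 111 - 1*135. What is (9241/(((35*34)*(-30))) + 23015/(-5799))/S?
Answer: -291741353/1656194400 ≈ -0.17615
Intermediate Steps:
u(x) = -24 (u(x) = 111 - 135 = -24)
S = 24 (S = -1*(-24) = 24)
(9241/(((35*34)*(-30))) + 23015/(-5799))/S = (9241/(((35*34)*(-30))) + 23015/(-5799))/24 = (9241/((1190*(-30))) + 23015*(-1/5799))*(1/24) = (9241/(-35700) - 23015/5799)*(1/24) = (9241*(-1/35700) - 23015/5799)*(1/24) = (-9241/35700 - 23015/5799)*(1/24) = -291741353/69008100*1/24 = -291741353/1656194400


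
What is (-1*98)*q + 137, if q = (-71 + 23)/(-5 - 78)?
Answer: 6667/83 ≈ 80.325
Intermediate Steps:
q = 48/83 (q = -48/(-83) = -48*(-1/83) = 48/83 ≈ 0.57831)
(-1*98)*q + 137 = -1*98*(48/83) + 137 = -98*48/83 + 137 = -4704/83 + 137 = 6667/83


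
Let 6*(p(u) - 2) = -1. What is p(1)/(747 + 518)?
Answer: 1/690 ≈ 0.0014493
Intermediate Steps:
p(u) = 11/6 (p(u) = 2 + (⅙)*(-1) = 2 - ⅙ = 11/6)
p(1)/(747 + 518) = (11/6)/(747 + 518) = (11/6)/1265 = (1/1265)*(11/6) = 1/690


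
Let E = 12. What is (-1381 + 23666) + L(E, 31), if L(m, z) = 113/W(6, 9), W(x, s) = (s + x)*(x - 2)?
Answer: 1337213/60 ≈ 22287.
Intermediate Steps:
W(x, s) = (-2 + x)*(s + x) (W(x, s) = (s + x)*(-2 + x) = (-2 + x)*(s + x))
L(m, z) = 113/60 (L(m, z) = 113/(6² - 2*9 - 2*6 + 9*6) = 113/(36 - 18 - 12 + 54) = 113/60)
(-1381 + 23666) + L(E, 31) = (-1381 + 23666) + 113/60 = 22285 + 113/60 = 1337213/60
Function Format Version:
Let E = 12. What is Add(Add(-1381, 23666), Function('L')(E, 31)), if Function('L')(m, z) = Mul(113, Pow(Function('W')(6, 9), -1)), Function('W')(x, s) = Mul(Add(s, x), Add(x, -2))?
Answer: Rational(1337213, 60) ≈ 22287.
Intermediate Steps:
Function('W')(x, s) = Mul(Add(-2, x), Add(s, x)) (Function('W')(x, s) = Mul(Add(s, x), Add(-2, x)) = Mul(Add(-2, x), Add(s, x)))
Function('L')(m, z) = Rational(113, 60) (Function('L')(m, z) = Mul(113, Pow(Add(Pow(6, 2), Mul(-2, 9), Mul(-2, 6), Mul(9, 6)), -1)) = Mul(113, Pow(Add(36, -18, -12, 54), -1)) = Mul(113, Pow(60, -1)) = Mul(113, Rational(1, 60)) = Rational(113, 60))
Add(Add(-1381, 23666), Function('L')(E, 31)) = Add(Add(-1381, 23666), Rational(113, 60)) = Add(22285, Rational(113, 60)) = Rational(1337213, 60)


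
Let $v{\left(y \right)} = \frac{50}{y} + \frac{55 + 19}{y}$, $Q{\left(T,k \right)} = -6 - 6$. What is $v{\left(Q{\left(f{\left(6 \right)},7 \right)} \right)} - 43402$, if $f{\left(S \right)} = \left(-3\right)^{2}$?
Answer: $- \frac{130237}{3} \approx -43412.0$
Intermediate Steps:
$f{\left(S \right)} = 9$
$Q{\left(T,k \right)} = -12$ ($Q{\left(T,k \right)} = -6 - 6 = -12$)
$v{\left(y \right)} = \frac{124}{y}$ ($v{\left(y \right)} = \frac{50}{y} + \frac{74}{y} = \frac{124}{y}$)
$v{\left(Q{\left(f{\left(6 \right)},7 \right)} \right)} - 43402 = \frac{124}{-12} - 43402 = 124 \left(- \frac{1}{12}\right) - 43402 = - \frac{31}{3} - 43402 = - \frac{130237}{3}$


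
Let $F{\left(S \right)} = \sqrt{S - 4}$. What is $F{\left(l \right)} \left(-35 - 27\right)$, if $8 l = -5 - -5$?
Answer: $- 124 i \approx - 124.0 i$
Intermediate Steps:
$l = 0$ ($l = \frac{-5 - -5}{8} = \frac{-5 + 5}{8} = \frac{1}{8} \cdot 0 = 0$)
$F{\left(S \right)} = \sqrt{-4 + S}$
$F{\left(l \right)} \left(-35 - 27\right) = \sqrt{-4 + 0} \left(-35 - 27\right) = \sqrt{-4} \left(-62\right) = 2 i \left(-62\right) = - 124 i$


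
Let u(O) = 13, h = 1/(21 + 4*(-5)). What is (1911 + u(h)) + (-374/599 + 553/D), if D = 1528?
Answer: 1760743103/915272 ≈ 1923.7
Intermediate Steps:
h = 1 (h = 1/(21 - 20) = 1/1 = 1)
(1911 + u(h)) + (-374/599 + 553/D) = (1911 + 13) + (-374/599 + 553/1528) = 1924 + (-374*1/599 + 553*(1/1528)) = 1924 + (-374/599 + 553/1528) = 1924 - 240225/915272 = 1760743103/915272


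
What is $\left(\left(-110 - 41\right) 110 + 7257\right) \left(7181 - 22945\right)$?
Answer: $147440692$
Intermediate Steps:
$\left(\left(-110 - 41\right) 110 + 7257\right) \left(7181 - 22945\right) = \left(\left(-151\right) 110 + 7257\right) \left(-15764\right) = \left(-16610 + 7257\right) \left(-15764\right) = \left(-9353\right) \left(-15764\right) = 147440692$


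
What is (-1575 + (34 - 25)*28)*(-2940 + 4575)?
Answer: -2163105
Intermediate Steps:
(-1575 + (34 - 25)*28)*(-2940 + 4575) = (-1575 + 9*28)*1635 = (-1575 + 252)*1635 = -1323*1635 = -2163105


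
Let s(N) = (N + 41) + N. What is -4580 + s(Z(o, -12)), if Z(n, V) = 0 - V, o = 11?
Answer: -4515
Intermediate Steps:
Z(n, V) = -V
s(N) = 41 + 2*N (s(N) = (41 + N) + N = 41 + 2*N)
-4580 + s(Z(o, -12)) = -4580 + (41 + 2*(-1*(-12))) = -4580 + (41 + 2*12) = -4580 + (41 + 24) = -4580 + 65 = -4515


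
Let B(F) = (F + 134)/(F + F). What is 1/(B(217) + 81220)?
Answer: 434/35249831 ≈ 1.2312e-5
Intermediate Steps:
B(F) = (134 + F)/(2*F) (B(F) = (134 + F)/((2*F)) = (134 + F)*(1/(2*F)) = (134 + F)/(2*F))
1/(B(217) + 81220) = 1/((½)*(134 + 217)/217 + 81220) = 1/((½)*(1/217)*351 + 81220) = 1/(351/434 + 81220) = 1/(35249831/434) = 434/35249831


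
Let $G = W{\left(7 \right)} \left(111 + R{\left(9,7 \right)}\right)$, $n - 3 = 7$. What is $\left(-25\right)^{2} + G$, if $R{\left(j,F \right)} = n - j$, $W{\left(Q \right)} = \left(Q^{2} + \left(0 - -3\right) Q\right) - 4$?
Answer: $8017$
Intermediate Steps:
$n = 10$ ($n = 3 + 7 = 10$)
$W{\left(Q \right)} = -4 + Q^{2} + 3 Q$ ($W{\left(Q \right)} = \left(Q^{2} + \left(0 + 3\right) Q\right) - 4 = \left(Q^{2} + 3 Q\right) - 4 = -4 + Q^{2} + 3 Q$)
$R{\left(j,F \right)} = 10 - j$
$G = 7392$ ($G = \left(-4 + 7^{2} + 3 \cdot 7\right) \left(111 + \left(10 - 9\right)\right) = \left(-4 + 49 + 21\right) \left(111 + \left(10 - 9\right)\right) = 66 \left(111 + 1\right) = 66 \cdot 112 = 7392$)
$\left(-25\right)^{2} + G = \left(-25\right)^{2} + 7392 = 625 + 7392 = 8017$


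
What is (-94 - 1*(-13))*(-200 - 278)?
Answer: 38718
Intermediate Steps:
(-94 - 1*(-13))*(-200 - 278) = (-94 + 13)*(-478) = -81*(-478) = 38718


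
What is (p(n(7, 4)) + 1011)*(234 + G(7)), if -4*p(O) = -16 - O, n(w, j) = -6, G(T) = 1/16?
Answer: 7591115/32 ≈ 2.3722e+5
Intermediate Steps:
G(T) = 1/16
p(O) = 4 + O/4 (p(O) = -(-16 - O)/4 = 4 + O/4)
(p(n(7, 4)) + 1011)*(234 + G(7)) = ((4 + (¼)*(-6)) + 1011)*(234 + 1/16) = ((4 - 3/2) + 1011)*(3745/16) = (5/2 + 1011)*(3745/16) = (2027/2)*(3745/16) = 7591115/32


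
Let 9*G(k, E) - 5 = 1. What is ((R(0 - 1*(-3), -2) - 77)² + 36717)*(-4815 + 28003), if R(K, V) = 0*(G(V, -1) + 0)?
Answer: 988875448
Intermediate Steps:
G(k, E) = ⅔ (G(k, E) = 5/9 + (⅑)*1 = 5/9 + ⅑ = ⅔)
R(K, V) = 0 (R(K, V) = 0*(⅔ + 0) = 0*(⅔) = 0)
((R(0 - 1*(-3), -2) - 77)² + 36717)*(-4815 + 28003) = ((0 - 77)² + 36717)*(-4815 + 28003) = ((-77)² + 36717)*23188 = (5929 + 36717)*23188 = 42646*23188 = 988875448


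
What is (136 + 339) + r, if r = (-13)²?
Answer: 644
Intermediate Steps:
r = 169
(136 + 339) + r = (136 + 339) + 169 = 475 + 169 = 644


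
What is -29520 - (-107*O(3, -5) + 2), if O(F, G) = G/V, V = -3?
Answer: -88031/3 ≈ -29344.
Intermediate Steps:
O(F, G) = -G/3 (O(F, G) = G/(-3) = G*(-⅓) = -G/3)
-29520 - (-107*O(3, -5) + 2) = -29520 - (-(-107)*(-5)/3 + 2) = -29520 - (-107*5/3 + 2) = -29520 - (-535/3 + 2) = -29520 - 1*(-529/3) = -29520 + 529/3 = -88031/3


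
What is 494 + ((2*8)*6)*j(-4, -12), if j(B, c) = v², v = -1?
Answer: 590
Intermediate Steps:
j(B, c) = 1 (j(B, c) = (-1)² = 1)
494 + ((2*8)*6)*j(-4, -12) = 494 + ((2*8)*6)*1 = 494 + (16*6)*1 = 494 + 96*1 = 494 + 96 = 590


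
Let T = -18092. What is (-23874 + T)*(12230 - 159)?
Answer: -506571586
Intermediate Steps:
(-23874 + T)*(12230 - 159) = (-23874 - 18092)*(12230 - 159) = -41966*12071 = -506571586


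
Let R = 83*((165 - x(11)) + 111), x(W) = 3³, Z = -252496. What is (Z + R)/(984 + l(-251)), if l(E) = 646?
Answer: -231829/1630 ≈ -142.23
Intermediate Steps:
x(W) = 27
R = 20667 (R = 83*((165 - 1*27) + 111) = 83*((165 - 27) + 111) = 83*(138 + 111) = 83*249 = 20667)
(Z + R)/(984 + l(-251)) = (-252496 + 20667)/(984 + 646) = -231829/1630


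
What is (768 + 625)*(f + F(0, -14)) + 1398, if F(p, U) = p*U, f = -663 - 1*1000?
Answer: -2315161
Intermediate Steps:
f = -1663 (f = -663 - 1000 = -1663)
F(p, U) = U*p
(768 + 625)*(f + F(0, -14)) + 1398 = (768 + 625)*(-1663 - 14*0) + 1398 = 1393*(-1663 + 0) + 1398 = 1393*(-1663) + 1398 = -2316559 + 1398 = -2315161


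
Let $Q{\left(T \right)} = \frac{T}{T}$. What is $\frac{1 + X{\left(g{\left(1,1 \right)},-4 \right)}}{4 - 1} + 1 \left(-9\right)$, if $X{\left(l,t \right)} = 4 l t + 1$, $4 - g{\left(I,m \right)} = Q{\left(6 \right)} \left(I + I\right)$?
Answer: $-19$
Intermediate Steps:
$Q{\left(T \right)} = 1$
$g{\left(I,m \right)} = 4 - 2 I$ ($g{\left(I,m \right)} = 4 - 1 \left(I + I\right) = 4 - 1 \cdot 2 I = 4 - 2 I$)
$X{\left(l,t \right)} = 1 + 4 l t$ ($X{\left(l,t \right)} = 4 l t + 1 = 1 + 4 l t$)
$\frac{1 + X{\left(g{\left(1,1 \right)},-4 \right)}}{4 - 1} + 1 \left(-9\right) = \frac{1 + \left(1 + 4 \left(4 - 2\right) \left(-4\right)\right)}{4 - 1} + 1 \left(-9\right) = \frac{1 + \left(1 + 4 \left(4 - 2\right) \left(-4\right)\right)}{3} - 9 = \left(1 + \left(1 + 4 \cdot 2 \left(-4\right)\right)\right) \frac{1}{3} - 9 = \left(1 + \left(1 - 32\right)\right) \frac{1}{3} - 9 = \left(1 - 31\right) \frac{1}{3} - 9 = \left(-30\right) \frac{1}{3} - 9 = -10 - 9 = -19$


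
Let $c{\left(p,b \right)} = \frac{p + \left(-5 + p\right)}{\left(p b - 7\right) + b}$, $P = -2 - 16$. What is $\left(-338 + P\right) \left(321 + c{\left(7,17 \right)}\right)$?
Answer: $- \frac{4914936}{43} \approx -1.143 \cdot 10^{5}$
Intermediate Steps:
$P = -18$ ($P = -2 - 16 = -18$)
$c{\left(p,b \right)} = \frac{-5 + 2 p}{-7 + b + b p}$ ($c{\left(p,b \right)} = \frac{-5 + 2 p}{\left(b p - 7\right) + b} = \frac{-5 + 2 p}{\left(-7 + b p\right) + b} = \frac{-5 + 2 p}{-7 + b + b p}$)
$\left(-338 + P\right) \left(321 + c{\left(7,17 \right)}\right) = \left(-338 - 18\right) \left(321 + \frac{-5 + 2 \cdot 7}{-7 + 17 + 17 \cdot 7}\right) = - 356 \left(321 + \frac{-5 + 14}{-7 + 17 + 119}\right) = - 356 \left(321 + \frac{1}{129} \cdot 9\right) = - 356 \left(321 + \frac{3}{43}\right) = \left(-356\right) \frac{13806}{43} = - \frac{4914936}{43}$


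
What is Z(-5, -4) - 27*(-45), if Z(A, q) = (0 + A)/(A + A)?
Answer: 2431/2 ≈ 1215.5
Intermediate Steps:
Z(A, q) = ½ (Z(A, q) = A/((2*A)) = A*(1/(2*A)) = ½)
Z(-5, -4) - 27*(-45) = ½ - 27*(-45) = ½ + 1215 = 2431/2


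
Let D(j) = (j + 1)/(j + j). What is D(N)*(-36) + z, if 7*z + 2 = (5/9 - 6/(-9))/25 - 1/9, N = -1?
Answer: -464/1575 ≈ -0.29460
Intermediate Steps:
D(j) = (1 + j)/(2*j) (D(j) = (1 + j)/((2*j)) = (1 + j)*(1/(2*j)) = (1 + j)/(2*j))
z = -464/1575 (z = -2/7 + ((5/9 - 6/(-9))/25 - 1/9)/7 = -2/7 + ((5*(⅑) - 6*(-⅑))*(1/25) - 1*⅑)/7 = -2/7 + ((5/9 + ⅔)*(1/25) - ⅑)/7 = -2/7 + ((11/9)*(1/25) - ⅑)/7 = -2/7 + (11/225 - ⅑)/7 = -2/7 + (⅐)*(-14/225) = -2/7 - 2/225 = -464/1575 ≈ -0.29460)
D(N)*(-36) + z = ((½)*(1 - 1)/(-1))*(-36) - 464/1575 = ((½)*(-1)*0)*(-36) - 464/1575 = 0*(-36) - 464/1575 = 0 - 464/1575 = -464/1575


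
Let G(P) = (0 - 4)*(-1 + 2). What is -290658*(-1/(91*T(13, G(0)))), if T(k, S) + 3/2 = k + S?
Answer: 193772/455 ≈ 425.87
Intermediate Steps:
G(P) = -4 (G(P) = -4*1 = -4)
T(k, S) = -3/2 + S + k (T(k, S) = -3/2 + (k + S) = -3/2 + (S + k) = -3/2 + S + k)
-290658*(-1/(91*T(13, G(0)))) = -290658*(-1/(91*(-3/2 - 4 + 13))) = -290658/((-91*15/2)) = -290658/(-1365/2) = -290658*(-2/1365) = 193772/455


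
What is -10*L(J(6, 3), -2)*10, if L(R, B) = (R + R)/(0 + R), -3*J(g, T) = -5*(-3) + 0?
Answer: -200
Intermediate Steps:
J(g, T) = -5 (J(g, T) = -(-5*(-3) + 0)/3 = -(15 + 0)/3 = -⅓*15 = -5)
L(R, B) = 2 (L(R, B) = (2*R)/R = 2)
-10*L(J(6, 3), -2)*10 = -10*2*10 = -20*10 = -200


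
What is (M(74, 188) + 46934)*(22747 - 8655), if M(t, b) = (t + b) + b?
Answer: 667735328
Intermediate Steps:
M(t, b) = t + 2*b (M(t, b) = (b + t) + b = t + 2*b)
(M(74, 188) + 46934)*(22747 - 8655) = ((74 + 2*188) + 46934)*(22747 - 8655) = ((74 + 376) + 46934)*14092 = (450 + 46934)*14092 = 47384*14092 = 667735328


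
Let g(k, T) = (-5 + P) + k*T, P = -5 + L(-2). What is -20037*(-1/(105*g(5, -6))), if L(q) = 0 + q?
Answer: -6679/1470 ≈ -4.5435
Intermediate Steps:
L(q) = q
P = -7 (P = -5 - 2 = -7)
g(k, T) = -12 + T*k (g(k, T) = (-5 - 7) + k*T = -12 + T*k)
-20037*(-1/(105*g(5, -6))) = -20037*(-1/(105*(-12 - 6*5))) = -20037*(-1/(105*(-12 - 30))) = -20037/((15*(-42))*(-7)) = -20037/((-630*(-7))) = -20037/4410 = -20037*1/4410 = -6679/1470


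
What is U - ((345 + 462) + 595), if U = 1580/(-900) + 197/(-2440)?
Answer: -6165649/4392 ≈ -1403.8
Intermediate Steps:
U = -8065/4392 (U = 1580*(-1/900) + 197*(-1/2440) = -79/45 - 197/2440 = -8065/4392 ≈ -1.8363)
U - ((345 + 462) + 595) = -8065/4392 - ((345 + 462) + 595) = -8065/4392 - (807 + 595) = -8065/4392 - 1*1402 = -8065/4392 - 1402 = -6165649/4392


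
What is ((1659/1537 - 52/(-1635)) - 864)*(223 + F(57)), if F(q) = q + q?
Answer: -730762693067/2512995 ≈ -2.9079e+5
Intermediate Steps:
F(q) = 2*q
((1659/1537 - 52/(-1635)) - 864)*(223 + F(57)) = ((1659/1537 - 52/(-1635)) - 864)*(223 + 2*57) = ((1659*(1/1537) - 52*(-1/1635)) - 864)*(223 + 114) = ((1659/1537 + 52/1635) - 864)*337 = (2792389/2512995 - 864)*337 = -2168435291/2512995*337 = -730762693067/2512995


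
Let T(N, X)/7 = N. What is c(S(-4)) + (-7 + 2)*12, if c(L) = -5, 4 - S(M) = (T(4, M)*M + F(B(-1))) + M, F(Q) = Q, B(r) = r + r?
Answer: -65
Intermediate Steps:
T(N, X) = 7*N
B(r) = 2*r
S(M) = 6 - 29*M (S(M) = 4 - (((7*4)*M + 2*(-1)) + M) = 4 - ((28*M - 2) + M) = 4 - ((-2 + 28*M) + M) = 4 - (-2 + 29*M) = 4 + (2 - 29*M) = 6 - 29*M)
c(S(-4)) + (-7 + 2)*12 = -5 + (-7 + 2)*12 = -5 - 5*12 = -5 - 60 = -65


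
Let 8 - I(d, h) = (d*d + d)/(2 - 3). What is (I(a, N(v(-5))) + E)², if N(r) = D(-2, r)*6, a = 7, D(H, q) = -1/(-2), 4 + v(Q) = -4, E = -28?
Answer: 1296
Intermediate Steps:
v(Q) = -8 (v(Q) = -4 - 4 = -8)
D(H, q) = ½ (D(H, q) = -1*(-½) = ½)
N(r) = 3 (N(r) = (½)*6 = 3)
I(d, h) = 8 + d + d² (I(d, h) = 8 - (d*d + d)/(2 - 3) = 8 - (d² + d)/(-1) = 8 - (d + d²)*(-1) = 8 - (-d - d²) = 8 + (d + d²) = 8 + d + d²)
(I(a, N(v(-5))) + E)² = ((8 + 7 + 7²) - 28)² = ((8 + 7 + 49) - 28)² = (64 - 28)² = 36² = 1296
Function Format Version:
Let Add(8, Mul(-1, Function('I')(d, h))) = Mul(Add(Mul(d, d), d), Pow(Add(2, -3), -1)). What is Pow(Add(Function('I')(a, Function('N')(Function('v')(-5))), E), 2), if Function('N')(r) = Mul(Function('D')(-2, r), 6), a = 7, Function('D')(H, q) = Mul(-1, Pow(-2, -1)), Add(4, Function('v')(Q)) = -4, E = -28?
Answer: 1296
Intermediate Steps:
Function('v')(Q) = -8 (Function('v')(Q) = Add(-4, -4) = -8)
Function('D')(H, q) = Rational(1, 2) (Function('D')(H, q) = Mul(-1, Rational(-1, 2)) = Rational(1, 2))
Function('N')(r) = 3 (Function('N')(r) = Mul(Rational(1, 2), 6) = 3)
Function('I')(d, h) = Add(8, d, Pow(d, 2)) (Function('I')(d, h) = Add(8, Mul(-1, Mul(Add(Mul(d, d), d), Pow(Add(2, -3), -1)))) = Add(8, Mul(-1, Mul(Add(Pow(d, 2), d), Pow(-1, -1)))) = Add(8, Mul(-1, Mul(Add(d, Pow(d, 2)), -1))) = Add(8, Mul(-1, Add(Mul(-1, d), Mul(-1, Pow(d, 2))))) = Add(8, Add(d, Pow(d, 2))) = Add(8, d, Pow(d, 2)))
Pow(Add(Function('I')(a, Function('N')(Function('v')(-5))), E), 2) = Pow(Add(Add(8, 7, Pow(7, 2)), -28), 2) = Pow(Add(Add(8, 7, 49), -28), 2) = Pow(Add(64, -28), 2) = Pow(36, 2) = 1296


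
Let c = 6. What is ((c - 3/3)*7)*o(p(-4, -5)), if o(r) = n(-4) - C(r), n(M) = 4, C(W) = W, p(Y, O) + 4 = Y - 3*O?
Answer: -105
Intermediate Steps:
p(Y, O) = -4 + Y - 3*O (p(Y, O) = -4 + (Y - 3*O) = -4 + Y - 3*O)
o(r) = 4 - r
((c - 3/3)*7)*o(p(-4, -5)) = ((6 - 3/3)*7)*(4 - (-4 - 4 - 3*(-5))) = ((6 - 3*⅓)*7)*(4 - (-4 - 4 + 15)) = ((6 - 1)*7)*(4 - 1*7) = (5*7)*(4 - 7) = 35*(-3) = -105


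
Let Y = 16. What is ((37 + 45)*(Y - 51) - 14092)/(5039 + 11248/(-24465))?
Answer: -414975330/123267887 ≈ -3.3665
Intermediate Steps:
((37 + 45)*(Y - 51) - 14092)/(5039 + 11248/(-24465)) = ((37 + 45)*(16 - 51) - 14092)/(5039 + 11248/(-24465)) = (82*(-35) - 14092)/(5039 + 11248*(-1/24465)) = (-2870 - 14092)/(5039 - 11248/24465) = -16962/123267887/24465 = -16962*24465/123267887 = -414975330/123267887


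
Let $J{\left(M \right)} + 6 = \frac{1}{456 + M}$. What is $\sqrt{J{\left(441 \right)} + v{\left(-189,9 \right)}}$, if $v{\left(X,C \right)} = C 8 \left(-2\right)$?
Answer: $\frac{i \sqrt{120690453}}{897} \approx 12.247 i$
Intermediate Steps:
$J{\left(M \right)} = -6 + \frac{1}{456 + M}$
$v{\left(X,C \right)} = - 16 C$ ($v{\left(X,C \right)} = 8 C \left(-2\right) = - 16 C$)
$\sqrt{J{\left(441 \right)} + v{\left(-189,9 \right)}} = \sqrt{\frac{-2735 - 2646}{456 + 441} - 144} = \sqrt{\frac{-2735 - 2646}{897} - 144} = \sqrt{\frac{1}{897} \left(-5381\right) - 144} = \sqrt{- \frac{5381}{897} - 144} = \sqrt{- \frac{134549}{897}} = \frac{i \sqrt{120690453}}{897}$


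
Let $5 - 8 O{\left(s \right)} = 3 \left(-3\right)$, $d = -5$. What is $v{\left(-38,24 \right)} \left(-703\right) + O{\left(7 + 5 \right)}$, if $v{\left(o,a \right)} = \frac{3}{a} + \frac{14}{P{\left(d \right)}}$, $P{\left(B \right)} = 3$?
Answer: $- \frac{80803}{24} \approx -3366.8$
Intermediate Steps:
$O{\left(s \right)} = \frac{7}{4}$ ($O{\left(s \right)} = \frac{5}{8} - \frac{3 \left(-3\right)}{8} = \frac{5}{8} - - \frac{9}{8} = \frac{5}{8} + \frac{9}{8} = \frac{7}{4}$)
$v{\left(o,a \right)} = \frac{14}{3} + \frac{3}{a}$ ($v{\left(o,a \right)} = \frac{3}{a} + \frac{14}{3} = \frac{14}{3} + \frac{3}{a}$)
$v{\left(-38,24 \right)} \left(-703\right) + O{\left(7 + 5 \right)} = \left(\frac{14}{3} + \frac{3}{24}\right) \left(-703\right) + \frac{7}{4} = \left(\frac{14}{3} + 3 \cdot \frac{1}{24}\right) \left(-703\right) + \frac{7}{4} = \left(\frac{14}{3} + \frac{1}{8}\right) \left(-703\right) + \frac{7}{4} = \frac{115}{24} \left(-703\right) + \frac{7}{4} = - \frac{80845}{24} + \frac{7}{4} = - \frac{80803}{24}$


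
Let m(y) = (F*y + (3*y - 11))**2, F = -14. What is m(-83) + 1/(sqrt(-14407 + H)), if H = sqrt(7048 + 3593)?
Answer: 813604 - I/sqrt(14407 - sqrt(10641)) ≈ 8.136e+5 - 0.0083613*I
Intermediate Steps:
H = sqrt(10641) ≈ 103.16
m(y) = (-11 - 11*y)**2 (m(y) = (-14*y + (3*y - 11))**2 = (-14*y + (-11 + 3*y))**2 = (-11 - 11*y)**2)
m(-83) + 1/(sqrt(-14407 + H)) = 121*(1 - 83)**2 + 1/(sqrt(-14407 + sqrt(10641))) = 121*(-82)**2 + 1/sqrt(-14407 + sqrt(10641)) = 121*6724 + 1/sqrt(-14407 + sqrt(10641)) = 813604 + 1/sqrt(-14407 + sqrt(10641))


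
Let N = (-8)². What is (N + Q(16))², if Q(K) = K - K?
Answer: 4096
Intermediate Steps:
Q(K) = 0
N = 64
(N + Q(16))² = (64 + 0)² = 64² = 4096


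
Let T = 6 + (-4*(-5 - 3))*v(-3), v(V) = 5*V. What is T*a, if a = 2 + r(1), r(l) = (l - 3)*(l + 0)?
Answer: 0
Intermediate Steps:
r(l) = l*(-3 + l) (r(l) = (-3 + l)*l = l*(-3 + l))
T = -474 (T = 6 + (-4*(-5 - 3))*(5*(-3)) = 6 - 4*(-8)*(-15) = 6 + 32*(-15) = 6 - 480 = -474)
a = 0 (a = 2 + 1*(-3 + 1) = 2 + 1*(-2) = 2 - 2 = 0)
T*a = -474*0 = 0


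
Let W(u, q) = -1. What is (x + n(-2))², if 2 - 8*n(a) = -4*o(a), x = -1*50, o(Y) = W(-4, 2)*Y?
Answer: 38025/16 ≈ 2376.6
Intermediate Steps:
o(Y) = -Y
x = -50
n(a) = ¼ - a/2 (n(a) = ¼ - (-1)*(-a)/2 = ¼ - a/2)
(x + n(-2))² = (-50 + (¼ - ½*(-2)))² = (-50 + (¼ + 1))² = (-50 + 5/4)² = (-195/4)² = 38025/16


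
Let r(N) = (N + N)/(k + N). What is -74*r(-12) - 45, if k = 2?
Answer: -1113/5 ≈ -222.60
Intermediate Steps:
r(N) = 2*N/(2 + N) (r(N) = (N + N)/(2 + N) = (2*N)/(2 + N) = 2*N/(2 + N))
-74*r(-12) - 45 = -148*(-12)/(2 - 12) - 45 = -148*(-12)/(-10) - 45 = -148*(-12)*(-1)/10 - 45 = -74*12/5 - 45 = -888/5 - 45 = -1113/5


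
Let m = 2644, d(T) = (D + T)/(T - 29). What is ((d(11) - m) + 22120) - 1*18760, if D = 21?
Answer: 6428/9 ≈ 714.22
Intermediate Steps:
d(T) = (21 + T)/(-29 + T) (d(T) = (21 + T)/(T - 29) = (21 + T)/(-29 + T))
((d(11) - m) + 22120) - 1*18760 = (((21 + 11)/(-29 + 11) - 1*2644) + 22120) - 1*18760 = ((32/(-18) - 2644) + 22120) - 18760 = ((-1/18*32 - 2644) + 22120) - 18760 = ((-16/9 - 2644) + 22120) - 18760 = (-23812/9 + 22120) - 18760 = 175268/9 - 18760 = 6428/9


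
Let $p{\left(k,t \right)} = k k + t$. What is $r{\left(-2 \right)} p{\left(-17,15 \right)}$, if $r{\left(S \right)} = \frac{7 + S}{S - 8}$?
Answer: $-152$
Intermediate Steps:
$r{\left(S \right)} = \frac{7 + S}{-8 + S}$
$p{\left(k,t \right)} = t + k^{2}$ ($p{\left(k,t \right)} = k^{2} + t = t + k^{2}$)
$r{\left(-2 \right)} p{\left(-17,15 \right)} = \frac{7 - 2}{-8 - 2} \left(15 + \left(-17\right)^{2}\right) = \frac{1}{-10} \cdot 5 \left(15 + 289\right) = \left(- \frac{1}{10}\right) 5 \cdot 304 = \left(- \frac{1}{2}\right) 304 = -152$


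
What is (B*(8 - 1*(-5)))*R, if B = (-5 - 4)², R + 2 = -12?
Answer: -14742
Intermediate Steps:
R = -14 (R = -2 - 12 = -14)
B = 81 (B = (-9)² = 81)
(B*(8 - 1*(-5)))*R = (81*(8 - 1*(-5)))*(-14) = (81*(8 + 5))*(-14) = (81*13)*(-14) = 1053*(-14) = -14742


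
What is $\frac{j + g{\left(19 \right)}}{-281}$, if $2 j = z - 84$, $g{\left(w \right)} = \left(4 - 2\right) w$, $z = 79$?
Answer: $- \frac{71}{562} \approx -0.12633$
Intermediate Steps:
$g{\left(w \right)} = 2 w$
$j = - \frac{5}{2}$ ($j = \frac{79 - 84}{2} = \frac{1}{2} \left(-5\right) = - \frac{5}{2} \approx -2.5$)
$\frac{j + g{\left(19 \right)}}{-281} = \frac{- \frac{5}{2} + 2 \cdot 19}{-281} = - \frac{- \frac{5}{2} + 38}{281} = \left(- \frac{1}{281}\right) \frac{71}{2} = - \frac{71}{562}$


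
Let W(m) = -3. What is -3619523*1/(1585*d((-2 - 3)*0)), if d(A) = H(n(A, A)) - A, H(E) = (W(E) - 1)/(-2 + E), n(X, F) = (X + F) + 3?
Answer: 3619523/6340 ≈ 570.90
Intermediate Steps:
n(X, F) = 3 + F + X (n(X, F) = (F + X) + 3 = 3 + F + X)
H(E) = -4/(-2 + E) (H(E) = (-3 - 1)/(-2 + E) = -4/(-2 + E))
d(A) = -A - 4/(1 + 2*A) (d(A) = -4/(-2 + (3 + A + A)) - A = -4/(-2 + (3 + 2*A)) - A = -4/(1 + 2*A) - A = -A - 4/(1 + 2*A))
-3619523*1/(1585*d((-2 - 3)*0)) = -3619523*(1 + 2*((-2 - 3)*0))/(1585*(-4 - (-2 - 3)*0*(1 + 2*((-2 - 3)*0)))) = -3619523*(1 + 2*(-5*0))/(1585*(-4 - (-5*0)*(1 + 2*(-5*0)))) = -3619523*(1 + 2*0)/(1585*(-4 - 1*0*(1 + 2*0))) = -3619523*(1 + 0)/(1585*(-4 - 1*0*(1 + 0))) = -3619523*1/(1585*(-4 - 1*0*1)) = -3619523*1/(1585*(-4 + 0)) = -3619523/(1585*(1*(-4))) = -3619523/(1585*(-4)) = -3619523/(-6340) = -3619523*(-1/6340) = 3619523/6340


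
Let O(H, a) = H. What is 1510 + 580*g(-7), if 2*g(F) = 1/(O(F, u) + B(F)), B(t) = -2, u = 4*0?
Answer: 13300/9 ≈ 1477.8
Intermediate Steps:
u = 0
g(F) = 1/(2*(-2 + F)) (g(F) = 1/(2*(F - 2)) = 1/(2*(-2 + F)))
1510 + 580*g(-7) = 1510 + 580*(1/(2*(-2 - 7))) = 1510 + 580*((½)/(-9)) = 1510 + 580*((½)*(-⅑)) = 1510 + 580*(-1/18) = 1510 - 290/9 = 13300/9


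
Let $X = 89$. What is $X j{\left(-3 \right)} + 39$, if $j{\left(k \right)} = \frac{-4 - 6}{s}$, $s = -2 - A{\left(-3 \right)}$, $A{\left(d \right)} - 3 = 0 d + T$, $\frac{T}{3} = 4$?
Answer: $\frac{1553}{17} \approx 91.353$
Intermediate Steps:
$T = 12$ ($T = 3 \cdot 4 = 12$)
$A{\left(d \right)} = 15$ ($A{\left(d \right)} = 3 + \left(0 d + 12\right) = 3 + \left(0 + 12\right) = 3 + 12 = 15$)
$s = -17$ ($s = -2 - 15 = -17$)
$j{\left(k \right)} = \frac{10}{17}$ ($j{\left(k \right)} = \frac{-4 - 6}{-17} = \left(-10\right) \left(- \frac{1}{17}\right) = \frac{10}{17}$)
$X j{\left(-3 \right)} + 39 = 89 \cdot \frac{10}{17} + 39 = \frac{890}{17} + 39 = \frac{1553}{17}$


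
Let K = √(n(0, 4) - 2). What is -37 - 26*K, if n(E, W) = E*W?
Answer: -37 - 26*I*√2 ≈ -37.0 - 36.77*I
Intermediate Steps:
K = I*√2 (K = √(0*4 - 2) = √(0 - 2) = √(-2) = I*√2 ≈ 1.4142*I)
-37 - 26*K = -37 - 26*I*√2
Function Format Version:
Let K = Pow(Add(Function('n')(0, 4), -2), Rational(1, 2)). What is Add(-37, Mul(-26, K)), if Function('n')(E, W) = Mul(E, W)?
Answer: Add(-37, Mul(-26, I, Pow(2, Rational(1, 2)))) ≈ Add(-37.000, Mul(-36.770, I))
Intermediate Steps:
K = Mul(I, Pow(2, Rational(1, 2))) (K = Pow(Add(Mul(0, 4), -2), Rational(1, 2)) = Pow(Add(0, -2), Rational(1, 2)) = Pow(-2, Rational(1, 2)) = Mul(I, Pow(2, Rational(1, 2))) ≈ Mul(1.4142, I))
Add(-37, Mul(-26, K)) = Add(-37, Mul(-26, Mul(I, Pow(2, Rational(1, 2))))) = Add(-37, Mul(-26, I, Pow(2, Rational(1, 2))))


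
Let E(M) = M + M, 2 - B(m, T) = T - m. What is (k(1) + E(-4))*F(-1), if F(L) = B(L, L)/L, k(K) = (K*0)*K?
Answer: 16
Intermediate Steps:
k(K) = 0 (k(K) = 0*K = 0)
B(m, T) = 2 + m - T (B(m, T) = 2 - (T - m) = 2 + (m - T) = 2 + m - T)
E(M) = 2*M
F(L) = 2/L (F(L) = (2 + L - L)/L = 2/L)
(k(1) + E(-4))*F(-1) = (0 + 2*(-4))*(2/(-1)) = (0 - 8)*(2*(-1)) = -8*(-2) = 16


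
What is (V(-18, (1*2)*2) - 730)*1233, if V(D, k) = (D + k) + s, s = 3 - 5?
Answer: -919818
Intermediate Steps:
s = -2
V(D, k) = -2 + D + k (V(D, k) = (D + k) - 2 = -2 + D + k)
(V(-18, (1*2)*2) - 730)*1233 = ((-2 - 18 + (1*2)*2) - 730)*1233 = ((-2 - 18 + 2*2) - 730)*1233 = ((-2 - 18 + 4) - 730)*1233 = (-16 - 730)*1233 = -746*1233 = -919818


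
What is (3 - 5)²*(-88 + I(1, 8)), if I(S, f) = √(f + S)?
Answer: -340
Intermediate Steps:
I(S, f) = √(S + f)
(3 - 5)²*(-88 + I(1, 8)) = (3 - 5)²*(-88 + √(1 + 8)) = (-2)²*(-88 + √9) = 4*(-88 + 3) = 4*(-85) = -340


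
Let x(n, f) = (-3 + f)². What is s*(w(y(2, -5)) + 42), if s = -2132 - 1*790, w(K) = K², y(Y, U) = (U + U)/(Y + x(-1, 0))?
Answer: -15141804/121 ≈ -1.2514e+5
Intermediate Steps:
y(Y, U) = 2*U/(9 + Y) (y(Y, U) = (U + U)/(Y + (-3 + 0)²) = (2*U)/(Y + (-3)²) = (2*U)/(Y + 9) = (2*U)/(9 + Y) = 2*U/(9 + Y))
s = -2922 (s = -2132 - 790 = -2922)
s*(w(y(2, -5)) + 42) = -2922*((2*(-5)/(9 + 2))² + 42) = -2922*((2*(-5)/11)² + 42) = -2922*((2*(-5)*(1/11))² + 42) = -2922*((-10/11)² + 42) = -2922*(100/121 + 42) = -2922*5182/121 = -15141804/121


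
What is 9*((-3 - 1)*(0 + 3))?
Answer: -108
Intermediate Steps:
9*((-3 - 1)*(0 + 3)) = 9*(-4*3) = 9*(-12) = -108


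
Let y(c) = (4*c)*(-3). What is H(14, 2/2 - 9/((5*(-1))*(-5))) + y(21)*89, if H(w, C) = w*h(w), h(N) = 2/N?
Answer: -22426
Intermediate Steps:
H(w, C) = 2 (H(w, C) = w*(2/w) = 2)
y(c) = -12*c
H(14, 2/2 - 9/((5*(-1))*(-5))) + y(21)*89 = 2 - 12*21*89 = 2 - 252*89 = 2 - 22428 = -22426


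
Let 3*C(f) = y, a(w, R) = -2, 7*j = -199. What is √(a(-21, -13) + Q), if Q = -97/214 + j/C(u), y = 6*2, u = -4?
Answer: I*√21453607/1498 ≈ 3.092*I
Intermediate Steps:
j = -199/7 (j = (⅐)*(-199) = -199/7 ≈ -28.429)
y = 12
C(f) = 4 (C(f) = (⅓)*12 = 4)
Q = -22651/2996 (Q = -97/214 - 199/7/4 = -97*1/214 - 199/7*¼ = -97/214 - 199/28 = -22651/2996 ≈ -7.5604)
√(a(-21, -13) + Q) = √(-2 - 22651/2996) = √(-28643/2996) = I*√21453607/1498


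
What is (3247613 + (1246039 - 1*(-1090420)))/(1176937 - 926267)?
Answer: 2792036/125335 ≈ 22.277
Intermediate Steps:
(3247613 + (1246039 - 1*(-1090420)))/(1176937 - 926267) = (3247613 + (1246039 + 1090420))/250670 = (3247613 + 2336459)*(1/250670) = 5584072*(1/250670) = 2792036/125335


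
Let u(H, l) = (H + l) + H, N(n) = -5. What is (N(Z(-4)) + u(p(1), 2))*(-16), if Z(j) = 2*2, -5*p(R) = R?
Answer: 272/5 ≈ 54.400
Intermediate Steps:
p(R) = -R/5
Z(j) = 4
u(H, l) = l + 2*H
(N(Z(-4)) + u(p(1), 2))*(-16) = (-5 + (2 + 2*(-1/5*1)))*(-16) = (-5 + (2 + 2*(-1/5)))*(-16) = (-5 + (2 - 2/5))*(-16) = (-5 + 8/5)*(-16) = -17/5*(-16) = 272/5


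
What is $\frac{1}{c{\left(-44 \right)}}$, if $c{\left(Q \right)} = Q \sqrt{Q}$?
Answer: $\frac{i \sqrt{11}}{968} \approx 0.0034263 i$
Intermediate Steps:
$c{\left(Q \right)} = Q^{\frac{3}{2}}$
$\frac{1}{c{\left(-44 \right)}} = \frac{1}{\left(-44\right)^{\frac{3}{2}}} = \frac{1}{\left(-88\right) i \sqrt{11}} = \frac{i \sqrt{11}}{968}$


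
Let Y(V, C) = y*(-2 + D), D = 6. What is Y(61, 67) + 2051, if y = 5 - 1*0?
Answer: 2071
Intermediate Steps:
y = 5 (y = 5 + 0 = 5)
Y(V, C) = 20 (Y(V, C) = 5*(-2 + 6) = 5*4 = 20)
Y(61, 67) + 2051 = 20 + 2051 = 2071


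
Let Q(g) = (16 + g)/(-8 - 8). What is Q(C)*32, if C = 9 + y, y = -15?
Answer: -20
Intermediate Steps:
C = -6 (C = 9 - 15 = -6)
Q(g) = -1 - g/16 (Q(g) = (16 + g)/(-16) = (16 + g)*(-1/16) = -1 - g/16)
Q(C)*32 = (-1 - 1/16*(-6))*32 = (-1 + 3/8)*32 = -5/8*32 = -20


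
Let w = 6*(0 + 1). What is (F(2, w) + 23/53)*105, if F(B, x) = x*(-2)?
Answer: -64365/53 ≈ -1214.4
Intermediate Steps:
w = 6 (w = 6*1 = 6)
F(B, x) = -2*x
(F(2, w) + 23/53)*105 = (-2*6 + 23/53)*105 = (-12 + 23*(1/53))*105 = (-12 + 23/53)*105 = -613/53*105 = -64365/53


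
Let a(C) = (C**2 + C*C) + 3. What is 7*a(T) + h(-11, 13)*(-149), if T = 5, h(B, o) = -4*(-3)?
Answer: -1417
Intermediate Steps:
h(B, o) = 12
a(C) = 3 + 2*C**2 (a(C) = (C**2 + C**2) + 3 = 2*C**2 + 3 = 3 + 2*C**2)
7*a(T) + h(-11, 13)*(-149) = 7*(3 + 2*5**2) + 12*(-149) = 7*(3 + 2*25) - 1788 = 7*(3 + 50) - 1788 = 7*53 - 1788 = 371 - 1788 = -1417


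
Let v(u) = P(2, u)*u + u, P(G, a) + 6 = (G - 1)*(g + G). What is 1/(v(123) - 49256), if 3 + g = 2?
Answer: -1/49748 ≈ -2.0101e-5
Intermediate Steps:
g = -1 (g = -3 + 2 = -1)
P(G, a) = -6 + (-1 + G)**2 (P(G, a) = -6 + (G - 1)*(-1 + G) = -6 + (-1 + G)*(-1 + G) = -6 + (-1 + G)**2)
v(u) = -4*u (v(u) = (-5 + 2**2 - 2*2)*u + u = (-5 + 4 - 4)*u + u = -5*u + u = -4*u)
1/(v(123) - 49256) = 1/(-4*123 - 49256) = 1/(-492 - 49256) = 1/(-49748) = -1/49748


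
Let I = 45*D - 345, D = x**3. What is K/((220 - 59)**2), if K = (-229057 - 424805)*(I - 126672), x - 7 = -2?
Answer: 79373615904/25921 ≈ 3.0621e+6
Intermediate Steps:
x = 5 (x = 7 - 2 = 5)
D = 125 (D = 5**3 = 125)
I = 5280 (I = 45*125 - 345 = 5625 - 345 = 5280)
K = 79373615904 (K = (-229057 - 424805)*(5280 - 126672) = -653862*(-121392) = 79373615904)
K/((220 - 59)**2) = 79373615904/((220 - 59)**2) = 79373615904/(161**2) = 79373615904/25921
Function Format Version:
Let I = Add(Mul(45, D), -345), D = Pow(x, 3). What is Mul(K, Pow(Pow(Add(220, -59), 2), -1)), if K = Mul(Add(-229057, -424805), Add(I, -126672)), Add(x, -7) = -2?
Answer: Rational(79373615904, 25921) ≈ 3.0621e+6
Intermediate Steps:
x = 5 (x = Add(7, -2) = 5)
D = 125 (D = Pow(5, 3) = 125)
I = 5280 (I = Add(Mul(45, 125), -345) = Add(5625, -345) = 5280)
K = 79373615904 (K = Mul(Add(-229057, -424805), Add(5280, -126672)) = Mul(-653862, -121392) = 79373615904)
Mul(K, Pow(Pow(Add(220, -59), 2), -1)) = Mul(79373615904, Pow(Pow(Add(220, -59), 2), -1)) = Mul(79373615904, Pow(Pow(161, 2), -1)) = Mul(79373615904, Pow(25921, -1)) = Mul(79373615904, Rational(1, 25921)) = Rational(79373615904, 25921)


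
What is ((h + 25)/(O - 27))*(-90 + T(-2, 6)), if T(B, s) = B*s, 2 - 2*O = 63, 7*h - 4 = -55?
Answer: 25296/805 ≈ 31.424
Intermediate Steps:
h = -51/7 (h = 4/7 + (⅐)*(-55) = 4/7 - 55/7 = -51/7 ≈ -7.2857)
O = -61/2 (O = 1 - ½*63 = 1 - 63/2 = -61/2 ≈ -30.500)
((h + 25)/(O - 27))*(-90 + T(-2, 6)) = ((-51/7 + 25)/(-61/2 - 27))*(-90 - 2*6) = (124/(7*(-115/2)))*(-90 - 12) = ((124/7)*(-2/115))*(-102) = -248/805*(-102) = 25296/805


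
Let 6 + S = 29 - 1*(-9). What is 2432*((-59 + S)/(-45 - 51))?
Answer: 684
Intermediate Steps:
S = 32 (S = -6 + (29 - 1*(-9)) = -6 + (29 + 9) = -6 + 38 = 32)
2432*((-59 + S)/(-45 - 51)) = 2432*((-59 + 32)/(-45 - 51)) = 2432*(-27/(-96)) = 2432*(-27*(-1/96)) = 2432*(9/32) = 684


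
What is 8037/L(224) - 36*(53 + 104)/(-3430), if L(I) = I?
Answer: 2059497/54880 ≈ 37.527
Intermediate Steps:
8037/L(224) - 36*(53 + 104)/(-3430) = 8037/224 - 36*(53 + 104)/(-3430) = 8037*(1/224) - 36*157*(-1/3430) = 8037/224 - 5652*(-1/3430) = 8037/224 + 2826/1715 = 2059497/54880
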